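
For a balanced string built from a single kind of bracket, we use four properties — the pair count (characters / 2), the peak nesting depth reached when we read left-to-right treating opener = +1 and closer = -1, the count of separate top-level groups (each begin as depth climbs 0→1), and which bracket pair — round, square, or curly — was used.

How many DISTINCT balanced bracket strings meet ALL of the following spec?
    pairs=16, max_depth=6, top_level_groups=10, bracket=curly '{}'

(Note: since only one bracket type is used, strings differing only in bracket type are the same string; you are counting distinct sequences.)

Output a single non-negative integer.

Answer: 180

Derivation:
Spec: pairs=16 depth=6 groups=10
Count(depth <= 6) = 33905
Count(depth <= 5) = 33725
Count(depth == 6) = 33905 - 33725 = 180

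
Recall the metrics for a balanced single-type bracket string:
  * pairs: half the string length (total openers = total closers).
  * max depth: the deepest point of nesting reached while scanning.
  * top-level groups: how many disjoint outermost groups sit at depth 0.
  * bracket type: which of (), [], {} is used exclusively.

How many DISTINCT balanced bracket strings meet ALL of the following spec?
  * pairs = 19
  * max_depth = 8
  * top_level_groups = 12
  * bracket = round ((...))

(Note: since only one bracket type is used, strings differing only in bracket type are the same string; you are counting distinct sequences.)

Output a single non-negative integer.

Spec: pairs=19 depth=8 groups=12
Count(depth <= 8) = 303600
Count(depth <= 7) = 303588
Count(depth == 8) = 303600 - 303588 = 12

Answer: 12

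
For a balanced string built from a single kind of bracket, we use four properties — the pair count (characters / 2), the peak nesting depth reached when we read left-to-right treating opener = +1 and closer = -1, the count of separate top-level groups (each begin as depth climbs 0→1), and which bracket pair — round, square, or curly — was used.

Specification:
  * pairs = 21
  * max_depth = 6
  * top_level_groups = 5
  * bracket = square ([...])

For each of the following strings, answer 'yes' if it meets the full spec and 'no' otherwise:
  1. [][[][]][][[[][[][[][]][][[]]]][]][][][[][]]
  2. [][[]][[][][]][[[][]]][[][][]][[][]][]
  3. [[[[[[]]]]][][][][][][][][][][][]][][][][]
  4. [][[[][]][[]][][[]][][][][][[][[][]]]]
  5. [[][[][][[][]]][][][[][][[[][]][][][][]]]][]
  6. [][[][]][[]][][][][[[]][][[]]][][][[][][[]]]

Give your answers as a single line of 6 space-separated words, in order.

String 1 '[][[][]][][[[][[][[][]][][[]]]][]][][][[][]]': depth seq [1 0 1 2 1 2 1 0 1 0 1 2 3 2 3 4 3 4 5 4 5 4 3 4 3 4 5 4 3 2 1 2 1 0 1 0 1 0 1 2 1 2 1 0]
  -> pairs=22 depth=5 groups=7 -> no
String 2 '[][[]][[][][]][[[][]]][[][][]][[][]][]': depth seq [1 0 1 2 1 0 1 2 1 2 1 2 1 0 1 2 3 2 3 2 1 0 1 2 1 2 1 2 1 0 1 2 1 2 1 0 1 0]
  -> pairs=19 depth=3 groups=7 -> no
String 3 '[[[[[[]]]]][][][][][][][][][][][]][][][][]': depth seq [1 2 3 4 5 6 5 4 3 2 1 2 1 2 1 2 1 2 1 2 1 2 1 2 1 2 1 2 1 2 1 2 1 0 1 0 1 0 1 0 1 0]
  -> pairs=21 depth=6 groups=5 -> yes
String 4 '[][[[][]][[]][][[]][][][][][[][[][]]]]': depth seq [1 0 1 2 3 2 3 2 1 2 3 2 1 2 1 2 3 2 1 2 1 2 1 2 1 2 1 2 3 2 3 4 3 4 3 2 1 0]
  -> pairs=19 depth=4 groups=2 -> no
String 5 '[[][[][][[][]]][][][[][][[[][]][][][][]]]][]': depth seq [1 2 1 2 3 2 3 2 3 4 3 4 3 2 1 2 1 2 1 2 3 2 3 2 3 4 5 4 5 4 3 4 3 4 3 4 3 4 3 2 1 0 1 0]
  -> pairs=22 depth=5 groups=2 -> no
String 6 '[][[][]][[]][][][][[[]][][[]]][][][[][][[]]]': depth seq [1 0 1 2 1 2 1 0 1 2 1 0 1 0 1 0 1 0 1 2 3 2 1 2 1 2 3 2 1 0 1 0 1 0 1 2 1 2 1 2 3 2 1 0]
  -> pairs=22 depth=3 groups=10 -> no

Answer: no no yes no no no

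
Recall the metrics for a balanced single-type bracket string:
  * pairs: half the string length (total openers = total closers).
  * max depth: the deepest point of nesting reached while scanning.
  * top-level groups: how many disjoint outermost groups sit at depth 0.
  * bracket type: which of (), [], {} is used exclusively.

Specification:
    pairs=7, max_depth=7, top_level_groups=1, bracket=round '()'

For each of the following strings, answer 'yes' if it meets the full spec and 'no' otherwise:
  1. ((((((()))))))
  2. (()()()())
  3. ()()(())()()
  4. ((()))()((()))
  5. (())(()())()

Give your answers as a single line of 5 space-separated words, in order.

String 1 '((((((()))))))': depth seq [1 2 3 4 5 6 7 6 5 4 3 2 1 0]
  -> pairs=7 depth=7 groups=1 -> yes
String 2 '(()()()())': depth seq [1 2 1 2 1 2 1 2 1 0]
  -> pairs=5 depth=2 groups=1 -> no
String 3 '()()(())()()': depth seq [1 0 1 0 1 2 1 0 1 0 1 0]
  -> pairs=6 depth=2 groups=5 -> no
String 4 '((()))()((()))': depth seq [1 2 3 2 1 0 1 0 1 2 3 2 1 0]
  -> pairs=7 depth=3 groups=3 -> no
String 5 '(())(()())()': depth seq [1 2 1 0 1 2 1 2 1 0 1 0]
  -> pairs=6 depth=2 groups=3 -> no

Answer: yes no no no no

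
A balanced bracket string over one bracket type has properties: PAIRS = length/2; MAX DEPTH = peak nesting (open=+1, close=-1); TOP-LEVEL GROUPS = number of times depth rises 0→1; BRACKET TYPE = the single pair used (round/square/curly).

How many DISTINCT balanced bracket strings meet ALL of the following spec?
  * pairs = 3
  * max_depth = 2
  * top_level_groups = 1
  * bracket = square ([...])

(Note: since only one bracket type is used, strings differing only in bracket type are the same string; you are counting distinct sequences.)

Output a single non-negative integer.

Answer: 1

Derivation:
Spec: pairs=3 depth=2 groups=1
Count(depth <= 2) = 1
Count(depth <= 1) = 0
Count(depth == 2) = 1 - 0 = 1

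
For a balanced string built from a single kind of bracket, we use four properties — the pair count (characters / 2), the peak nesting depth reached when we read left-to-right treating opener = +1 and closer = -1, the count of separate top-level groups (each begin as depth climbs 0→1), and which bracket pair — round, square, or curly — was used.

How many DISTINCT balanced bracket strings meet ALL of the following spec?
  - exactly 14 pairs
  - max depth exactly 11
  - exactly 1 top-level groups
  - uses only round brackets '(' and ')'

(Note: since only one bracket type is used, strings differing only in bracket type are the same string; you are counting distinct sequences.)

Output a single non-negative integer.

Spec: pairs=14 depth=11 groups=1
Count(depth <= 11) = 742626
Count(depth <= 10) = 740924
Count(depth == 11) = 742626 - 740924 = 1702

Answer: 1702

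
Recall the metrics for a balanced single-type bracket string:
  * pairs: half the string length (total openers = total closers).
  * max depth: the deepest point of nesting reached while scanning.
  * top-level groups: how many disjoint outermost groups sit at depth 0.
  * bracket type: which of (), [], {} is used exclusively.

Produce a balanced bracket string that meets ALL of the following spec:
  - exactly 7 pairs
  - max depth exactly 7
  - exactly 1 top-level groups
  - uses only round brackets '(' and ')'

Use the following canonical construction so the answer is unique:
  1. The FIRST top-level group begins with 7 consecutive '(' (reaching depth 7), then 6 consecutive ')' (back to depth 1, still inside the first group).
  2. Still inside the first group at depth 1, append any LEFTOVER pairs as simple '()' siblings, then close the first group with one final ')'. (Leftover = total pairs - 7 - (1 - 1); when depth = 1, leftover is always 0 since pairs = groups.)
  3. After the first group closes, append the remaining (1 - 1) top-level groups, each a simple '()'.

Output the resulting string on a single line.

Spec: pairs=7 depth=7 groups=1
Leftover pairs = 7 - 7 - (1-1) = 0
First group: deep chain of depth 7 + 0 sibling pairs
Remaining 0 groups: simple '()' each

Answer: ((((((()))))))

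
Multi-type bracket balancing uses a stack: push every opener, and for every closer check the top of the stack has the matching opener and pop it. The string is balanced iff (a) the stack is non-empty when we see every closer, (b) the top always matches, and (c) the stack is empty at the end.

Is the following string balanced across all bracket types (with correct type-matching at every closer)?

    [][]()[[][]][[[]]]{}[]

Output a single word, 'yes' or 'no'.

Answer: yes

Derivation:
pos 0: push '['; stack = [
pos 1: ']' matches '['; pop; stack = (empty)
pos 2: push '['; stack = [
pos 3: ']' matches '['; pop; stack = (empty)
pos 4: push '('; stack = (
pos 5: ')' matches '('; pop; stack = (empty)
pos 6: push '['; stack = [
pos 7: push '['; stack = [[
pos 8: ']' matches '['; pop; stack = [
pos 9: push '['; stack = [[
pos 10: ']' matches '['; pop; stack = [
pos 11: ']' matches '['; pop; stack = (empty)
pos 12: push '['; stack = [
pos 13: push '['; stack = [[
pos 14: push '['; stack = [[[
pos 15: ']' matches '['; pop; stack = [[
pos 16: ']' matches '['; pop; stack = [
pos 17: ']' matches '['; pop; stack = (empty)
pos 18: push '{'; stack = {
pos 19: '}' matches '{'; pop; stack = (empty)
pos 20: push '['; stack = [
pos 21: ']' matches '['; pop; stack = (empty)
end: stack empty → VALID
Verdict: properly nested → yes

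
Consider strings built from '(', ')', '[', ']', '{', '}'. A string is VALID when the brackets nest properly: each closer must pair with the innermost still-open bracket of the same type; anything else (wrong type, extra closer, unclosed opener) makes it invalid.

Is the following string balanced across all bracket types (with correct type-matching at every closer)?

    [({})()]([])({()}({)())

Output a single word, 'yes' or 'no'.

Answer: no

Derivation:
pos 0: push '['; stack = [
pos 1: push '('; stack = [(
pos 2: push '{'; stack = [({
pos 3: '}' matches '{'; pop; stack = [(
pos 4: ')' matches '('; pop; stack = [
pos 5: push '('; stack = [(
pos 6: ')' matches '('; pop; stack = [
pos 7: ']' matches '['; pop; stack = (empty)
pos 8: push '('; stack = (
pos 9: push '['; stack = ([
pos 10: ']' matches '['; pop; stack = (
pos 11: ')' matches '('; pop; stack = (empty)
pos 12: push '('; stack = (
pos 13: push '{'; stack = ({
pos 14: push '('; stack = ({(
pos 15: ')' matches '('; pop; stack = ({
pos 16: '}' matches '{'; pop; stack = (
pos 17: push '('; stack = ((
pos 18: push '{'; stack = (({
pos 19: saw closer ')' but top of stack is '{' (expected '}') → INVALID
Verdict: type mismatch at position 19: ')' closes '{' → no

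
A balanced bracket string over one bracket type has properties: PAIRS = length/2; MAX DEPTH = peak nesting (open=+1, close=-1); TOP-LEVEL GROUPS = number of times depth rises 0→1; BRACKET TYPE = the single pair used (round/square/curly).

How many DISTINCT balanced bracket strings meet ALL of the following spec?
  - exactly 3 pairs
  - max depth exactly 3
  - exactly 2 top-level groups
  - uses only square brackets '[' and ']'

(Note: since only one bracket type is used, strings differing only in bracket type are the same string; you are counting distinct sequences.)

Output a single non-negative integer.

Answer: 0

Derivation:
Spec: pairs=3 depth=3 groups=2
Count(depth <= 3) = 2
Count(depth <= 2) = 2
Count(depth == 3) = 2 - 2 = 0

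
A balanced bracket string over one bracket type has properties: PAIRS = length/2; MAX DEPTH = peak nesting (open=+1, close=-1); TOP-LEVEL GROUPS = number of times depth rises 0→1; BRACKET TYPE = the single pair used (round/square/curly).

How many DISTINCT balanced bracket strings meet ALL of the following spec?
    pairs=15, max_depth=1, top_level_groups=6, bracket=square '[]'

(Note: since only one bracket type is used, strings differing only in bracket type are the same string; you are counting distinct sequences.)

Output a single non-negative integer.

Answer: 0

Derivation:
Spec: pairs=15 depth=1 groups=6
Count(depth <= 1) = 0
Count(depth <= 0) = 0
Count(depth == 1) = 0 - 0 = 0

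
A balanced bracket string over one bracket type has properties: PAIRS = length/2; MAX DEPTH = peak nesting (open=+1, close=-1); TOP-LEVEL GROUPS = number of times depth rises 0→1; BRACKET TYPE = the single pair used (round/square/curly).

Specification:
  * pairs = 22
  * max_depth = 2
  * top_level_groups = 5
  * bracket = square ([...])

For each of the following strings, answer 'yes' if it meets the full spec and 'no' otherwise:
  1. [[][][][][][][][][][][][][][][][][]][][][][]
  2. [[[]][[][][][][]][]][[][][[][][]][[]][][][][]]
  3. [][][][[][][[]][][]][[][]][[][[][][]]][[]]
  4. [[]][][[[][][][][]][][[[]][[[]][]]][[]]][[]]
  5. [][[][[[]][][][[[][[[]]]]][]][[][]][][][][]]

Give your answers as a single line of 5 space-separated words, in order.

Answer: yes no no no no

Derivation:
String 1 '[[][][][][][][][][][][][][][][][][]][][][][]': depth seq [1 2 1 2 1 2 1 2 1 2 1 2 1 2 1 2 1 2 1 2 1 2 1 2 1 2 1 2 1 2 1 2 1 2 1 0 1 0 1 0 1 0 1 0]
  -> pairs=22 depth=2 groups=5 -> yes
String 2 '[[[]][[][][][][]][]][[][][[][][]][[]][][][][]]': depth seq [1 2 3 2 1 2 3 2 3 2 3 2 3 2 3 2 1 2 1 0 1 2 1 2 1 2 3 2 3 2 3 2 1 2 3 2 1 2 1 2 1 2 1 2 1 0]
  -> pairs=23 depth=3 groups=2 -> no
String 3 '[][][][[][][[]][][]][[][]][[][[][][]]][[]]': depth seq [1 0 1 0 1 0 1 2 1 2 1 2 3 2 1 2 1 2 1 0 1 2 1 2 1 0 1 2 1 2 3 2 3 2 3 2 1 0 1 2 1 0]
  -> pairs=21 depth=3 groups=7 -> no
String 4 '[[]][][[[][][][][]][][[[]][[[]][]]][[]]][[]]': depth seq [1 2 1 0 1 0 1 2 3 2 3 2 3 2 3 2 3 2 1 2 1 2 3 4 3 2 3 4 5 4 3 4 3 2 1 2 3 2 1 0 1 2 1 0]
  -> pairs=22 depth=5 groups=4 -> no
String 5 '[][[][[[]][][][[[][[[]]]]][]][[][]][][][][]]': depth seq [1 0 1 2 1 2 3 4 3 2 3 2 3 2 3 4 5 4 5 6 7 6 5 4 3 2 3 2 1 2 3 2 3 2 1 2 1 2 1 2 1 2 1 0]
  -> pairs=22 depth=7 groups=2 -> no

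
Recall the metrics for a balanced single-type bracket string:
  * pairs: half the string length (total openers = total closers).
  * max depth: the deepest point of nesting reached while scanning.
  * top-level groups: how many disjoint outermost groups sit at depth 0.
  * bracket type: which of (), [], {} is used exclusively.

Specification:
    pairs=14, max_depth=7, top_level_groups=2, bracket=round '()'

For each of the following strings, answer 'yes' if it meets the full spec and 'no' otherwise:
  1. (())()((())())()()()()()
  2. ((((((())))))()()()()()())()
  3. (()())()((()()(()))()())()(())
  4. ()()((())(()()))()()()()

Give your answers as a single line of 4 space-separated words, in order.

String 1 '(())()((())())()()()()()': depth seq [1 2 1 0 1 0 1 2 3 2 1 2 1 0 1 0 1 0 1 0 1 0 1 0]
  -> pairs=12 depth=3 groups=8 -> no
String 2 '((((((())))))()()()()()())()': depth seq [1 2 3 4 5 6 7 6 5 4 3 2 1 2 1 2 1 2 1 2 1 2 1 2 1 0 1 0]
  -> pairs=14 depth=7 groups=2 -> yes
String 3 '(()())()((()()(()))()())()(())': depth seq [1 2 1 2 1 0 1 0 1 2 3 2 3 2 3 4 3 2 1 2 1 2 1 0 1 0 1 2 1 0]
  -> pairs=15 depth=4 groups=5 -> no
String 4 '()()((())(()()))()()()()': depth seq [1 0 1 0 1 2 3 2 1 2 3 2 3 2 1 0 1 0 1 0 1 0 1 0]
  -> pairs=12 depth=3 groups=7 -> no

Answer: no yes no no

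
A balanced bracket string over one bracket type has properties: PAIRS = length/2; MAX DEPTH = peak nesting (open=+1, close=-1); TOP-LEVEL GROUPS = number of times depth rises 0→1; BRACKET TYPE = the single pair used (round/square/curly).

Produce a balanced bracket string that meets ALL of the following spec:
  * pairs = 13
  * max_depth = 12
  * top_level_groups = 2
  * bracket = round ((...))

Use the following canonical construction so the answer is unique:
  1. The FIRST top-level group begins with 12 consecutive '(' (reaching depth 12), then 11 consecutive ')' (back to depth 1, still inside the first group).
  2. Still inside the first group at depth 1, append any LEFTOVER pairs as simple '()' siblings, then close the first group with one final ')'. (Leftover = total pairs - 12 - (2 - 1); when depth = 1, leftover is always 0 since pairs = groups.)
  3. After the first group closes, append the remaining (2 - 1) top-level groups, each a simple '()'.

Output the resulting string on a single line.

Spec: pairs=13 depth=12 groups=2
Leftover pairs = 13 - 12 - (2-1) = 0
First group: deep chain of depth 12 + 0 sibling pairs
Remaining 1 groups: simple '()' each

Answer: (((((((((((())))))))))))()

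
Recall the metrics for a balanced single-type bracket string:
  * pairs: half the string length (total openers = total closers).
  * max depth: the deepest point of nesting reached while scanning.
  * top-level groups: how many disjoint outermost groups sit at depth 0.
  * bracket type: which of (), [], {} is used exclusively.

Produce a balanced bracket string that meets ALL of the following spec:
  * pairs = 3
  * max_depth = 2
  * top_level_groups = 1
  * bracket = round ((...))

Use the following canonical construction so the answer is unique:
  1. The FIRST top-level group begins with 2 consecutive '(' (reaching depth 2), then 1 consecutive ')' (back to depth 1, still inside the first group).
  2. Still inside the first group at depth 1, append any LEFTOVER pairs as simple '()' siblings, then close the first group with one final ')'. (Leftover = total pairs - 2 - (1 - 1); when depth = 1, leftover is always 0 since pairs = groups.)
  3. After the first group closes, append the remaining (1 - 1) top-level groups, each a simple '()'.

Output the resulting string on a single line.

Answer: (()())

Derivation:
Spec: pairs=3 depth=2 groups=1
Leftover pairs = 3 - 2 - (1-1) = 1
First group: deep chain of depth 2 + 1 sibling pairs
Remaining 0 groups: simple '()' each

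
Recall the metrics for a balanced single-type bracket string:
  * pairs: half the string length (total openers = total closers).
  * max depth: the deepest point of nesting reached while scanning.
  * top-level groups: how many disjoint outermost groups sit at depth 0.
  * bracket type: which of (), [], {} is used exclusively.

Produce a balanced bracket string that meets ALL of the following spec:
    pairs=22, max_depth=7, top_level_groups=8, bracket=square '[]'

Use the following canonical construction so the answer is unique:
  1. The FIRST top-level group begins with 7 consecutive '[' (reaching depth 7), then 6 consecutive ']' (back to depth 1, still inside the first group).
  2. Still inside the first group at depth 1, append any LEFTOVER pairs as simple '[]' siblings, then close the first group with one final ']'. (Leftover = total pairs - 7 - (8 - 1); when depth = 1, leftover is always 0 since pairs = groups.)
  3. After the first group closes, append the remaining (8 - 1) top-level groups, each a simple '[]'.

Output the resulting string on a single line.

Spec: pairs=22 depth=7 groups=8
Leftover pairs = 22 - 7 - (8-1) = 8
First group: deep chain of depth 7 + 8 sibling pairs
Remaining 7 groups: simple '[]' each

Answer: [[[[[[[]]]]]][][][][][][][][]][][][][][][][]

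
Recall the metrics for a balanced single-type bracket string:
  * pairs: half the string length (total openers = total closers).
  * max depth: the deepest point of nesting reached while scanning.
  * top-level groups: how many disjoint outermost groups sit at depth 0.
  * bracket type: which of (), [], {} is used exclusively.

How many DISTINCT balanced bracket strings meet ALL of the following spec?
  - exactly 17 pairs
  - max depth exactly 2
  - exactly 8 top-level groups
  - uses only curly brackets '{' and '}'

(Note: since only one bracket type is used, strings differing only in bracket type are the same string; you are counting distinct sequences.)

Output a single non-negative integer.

Spec: pairs=17 depth=2 groups=8
Count(depth <= 2) = 11440
Count(depth <= 1) = 0
Count(depth == 2) = 11440 - 0 = 11440

Answer: 11440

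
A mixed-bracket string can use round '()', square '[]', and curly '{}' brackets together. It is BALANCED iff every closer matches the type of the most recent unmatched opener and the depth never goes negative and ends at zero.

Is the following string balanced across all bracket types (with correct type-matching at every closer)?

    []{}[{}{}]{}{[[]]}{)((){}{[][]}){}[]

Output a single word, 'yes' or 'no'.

Answer: no

Derivation:
pos 0: push '['; stack = [
pos 1: ']' matches '['; pop; stack = (empty)
pos 2: push '{'; stack = {
pos 3: '}' matches '{'; pop; stack = (empty)
pos 4: push '['; stack = [
pos 5: push '{'; stack = [{
pos 6: '}' matches '{'; pop; stack = [
pos 7: push '{'; stack = [{
pos 8: '}' matches '{'; pop; stack = [
pos 9: ']' matches '['; pop; stack = (empty)
pos 10: push '{'; stack = {
pos 11: '}' matches '{'; pop; stack = (empty)
pos 12: push '{'; stack = {
pos 13: push '['; stack = {[
pos 14: push '['; stack = {[[
pos 15: ']' matches '['; pop; stack = {[
pos 16: ']' matches '['; pop; stack = {
pos 17: '}' matches '{'; pop; stack = (empty)
pos 18: push '{'; stack = {
pos 19: saw closer ')' but top of stack is '{' (expected '}') → INVALID
Verdict: type mismatch at position 19: ')' closes '{' → no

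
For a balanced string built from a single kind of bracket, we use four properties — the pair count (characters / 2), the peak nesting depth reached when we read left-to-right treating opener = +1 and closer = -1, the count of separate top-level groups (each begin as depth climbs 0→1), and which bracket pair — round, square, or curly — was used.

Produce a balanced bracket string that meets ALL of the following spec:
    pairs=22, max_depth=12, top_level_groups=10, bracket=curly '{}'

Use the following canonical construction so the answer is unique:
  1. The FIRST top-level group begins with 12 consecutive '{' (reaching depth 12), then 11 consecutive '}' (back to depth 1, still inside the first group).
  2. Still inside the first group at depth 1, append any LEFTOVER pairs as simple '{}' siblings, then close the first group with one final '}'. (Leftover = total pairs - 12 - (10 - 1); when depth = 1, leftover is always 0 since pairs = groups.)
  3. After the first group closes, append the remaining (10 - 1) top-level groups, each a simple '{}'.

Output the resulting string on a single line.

Spec: pairs=22 depth=12 groups=10
Leftover pairs = 22 - 12 - (10-1) = 1
First group: deep chain of depth 12 + 1 sibling pairs
Remaining 9 groups: simple '{}' each

Answer: {{{{{{{{{{{{}}}}}}}}}}}{}}{}{}{}{}{}{}{}{}{}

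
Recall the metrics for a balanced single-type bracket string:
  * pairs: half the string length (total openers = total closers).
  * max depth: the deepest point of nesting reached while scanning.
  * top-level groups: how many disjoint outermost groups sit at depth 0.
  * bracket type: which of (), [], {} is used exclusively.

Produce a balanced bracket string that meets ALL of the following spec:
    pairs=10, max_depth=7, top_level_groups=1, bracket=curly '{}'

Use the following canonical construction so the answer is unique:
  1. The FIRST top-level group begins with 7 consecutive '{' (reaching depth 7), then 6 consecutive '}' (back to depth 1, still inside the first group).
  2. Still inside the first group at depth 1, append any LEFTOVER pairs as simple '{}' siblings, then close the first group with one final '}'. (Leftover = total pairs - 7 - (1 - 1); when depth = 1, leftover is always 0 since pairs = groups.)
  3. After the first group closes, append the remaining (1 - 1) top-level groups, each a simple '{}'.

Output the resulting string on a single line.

Spec: pairs=10 depth=7 groups=1
Leftover pairs = 10 - 7 - (1-1) = 3
First group: deep chain of depth 7 + 3 sibling pairs
Remaining 0 groups: simple '{}' each

Answer: {{{{{{{}}}}}}{}{}{}}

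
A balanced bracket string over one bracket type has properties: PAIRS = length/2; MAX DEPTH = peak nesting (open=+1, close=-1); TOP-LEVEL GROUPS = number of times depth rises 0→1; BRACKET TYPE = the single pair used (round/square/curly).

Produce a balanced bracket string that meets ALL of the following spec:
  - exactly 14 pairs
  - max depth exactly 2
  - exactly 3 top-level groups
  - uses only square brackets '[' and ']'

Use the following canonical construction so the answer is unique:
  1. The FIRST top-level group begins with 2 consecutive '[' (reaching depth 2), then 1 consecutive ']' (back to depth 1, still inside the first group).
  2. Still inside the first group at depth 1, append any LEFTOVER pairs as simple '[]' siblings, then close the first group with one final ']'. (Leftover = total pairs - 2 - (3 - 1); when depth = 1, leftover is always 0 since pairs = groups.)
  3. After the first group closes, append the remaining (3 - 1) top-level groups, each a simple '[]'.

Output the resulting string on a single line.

Answer: [[][][][][][][][][][][]][][]

Derivation:
Spec: pairs=14 depth=2 groups=3
Leftover pairs = 14 - 2 - (3-1) = 10
First group: deep chain of depth 2 + 10 sibling pairs
Remaining 2 groups: simple '[]' each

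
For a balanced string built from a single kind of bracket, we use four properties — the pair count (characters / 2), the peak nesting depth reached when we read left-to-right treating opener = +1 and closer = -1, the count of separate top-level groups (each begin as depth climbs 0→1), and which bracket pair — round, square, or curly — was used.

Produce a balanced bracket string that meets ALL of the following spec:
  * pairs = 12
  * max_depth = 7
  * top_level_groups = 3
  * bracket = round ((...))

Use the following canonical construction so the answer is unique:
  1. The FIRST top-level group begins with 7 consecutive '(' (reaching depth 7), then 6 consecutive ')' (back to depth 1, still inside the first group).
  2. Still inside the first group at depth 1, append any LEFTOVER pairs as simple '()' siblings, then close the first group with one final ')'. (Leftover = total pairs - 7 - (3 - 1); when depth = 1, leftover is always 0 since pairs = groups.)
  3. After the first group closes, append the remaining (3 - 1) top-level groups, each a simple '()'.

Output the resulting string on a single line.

Answer: ((((((())))))()()())()()

Derivation:
Spec: pairs=12 depth=7 groups=3
Leftover pairs = 12 - 7 - (3-1) = 3
First group: deep chain of depth 7 + 3 sibling pairs
Remaining 2 groups: simple '()' each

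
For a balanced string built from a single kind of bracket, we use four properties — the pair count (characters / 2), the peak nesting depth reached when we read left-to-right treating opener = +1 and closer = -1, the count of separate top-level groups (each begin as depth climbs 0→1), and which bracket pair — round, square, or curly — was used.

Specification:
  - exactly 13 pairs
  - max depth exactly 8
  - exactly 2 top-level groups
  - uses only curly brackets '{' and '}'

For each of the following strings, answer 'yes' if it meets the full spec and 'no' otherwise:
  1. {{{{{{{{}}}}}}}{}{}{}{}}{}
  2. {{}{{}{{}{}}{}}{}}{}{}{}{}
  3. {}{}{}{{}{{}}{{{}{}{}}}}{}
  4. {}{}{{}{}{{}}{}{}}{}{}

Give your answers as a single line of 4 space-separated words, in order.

String 1 '{{{{{{{{}}}}}}}{}{}{}{}}{}': depth seq [1 2 3 4 5 6 7 8 7 6 5 4 3 2 1 2 1 2 1 2 1 2 1 0 1 0]
  -> pairs=13 depth=8 groups=2 -> yes
String 2 '{{}{{}{{}{}}{}}{}}{}{}{}{}': depth seq [1 2 1 2 3 2 3 4 3 4 3 2 3 2 1 2 1 0 1 0 1 0 1 0 1 0]
  -> pairs=13 depth=4 groups=5 -> no
String 3 '{}{}{}{{}{{}}{{{}{}{}}}}{}': depth seq [1 0 1 0 1 0 1 2 1 2 3 2 1 2 3 4 3 4 3 4 3 2 1 0 1 0]
  -> pairs=13 depth=4 groups=5 -> no
String 4 '{}{}{{}{}{{}}{}{}}{}{}': depth seq [1 0 1 0 1 2 1 2 1 2 3 2 1 2 1 2 1 0 1 0 1 0]
  -> pairs=11 depth=3 groups=5 -> no

Answer: yes no no no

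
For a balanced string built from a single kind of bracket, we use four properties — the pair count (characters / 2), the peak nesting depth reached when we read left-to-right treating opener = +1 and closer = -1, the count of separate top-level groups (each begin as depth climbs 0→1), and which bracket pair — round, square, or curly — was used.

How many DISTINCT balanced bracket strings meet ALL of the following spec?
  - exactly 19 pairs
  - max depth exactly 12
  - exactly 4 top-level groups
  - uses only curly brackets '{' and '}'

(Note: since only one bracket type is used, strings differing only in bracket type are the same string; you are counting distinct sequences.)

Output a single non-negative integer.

Spec: pairs=19 depth=12 groups=4
Count(depth <= 12) = 218331388
Count(depth <= 11) = 218226976
Count(depth == 12) = 218331388 - 218226976 = 104412

Answer: 104412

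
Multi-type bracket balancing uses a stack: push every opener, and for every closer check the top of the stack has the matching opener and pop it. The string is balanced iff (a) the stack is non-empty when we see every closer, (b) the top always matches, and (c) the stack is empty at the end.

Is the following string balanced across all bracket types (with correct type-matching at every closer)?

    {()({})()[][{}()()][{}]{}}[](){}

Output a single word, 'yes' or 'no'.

pos 0: push '{'; stack = {
pos 1: push '('; stack = {(
pos 2: ')' matches '('; pop; stack = {
pos 3: push '('; stack = {(
pos 4: push '{'; stack = {({
pos 5: '}' matches '{'; pop; stack = {(
pos 6: ')' matches '('; pop; stack = {
pos 7: push '('; stack = {(
pos 8: ')' matches '('; pop; stack = {
pos 9: push '['; stack = {[
pos 10: ']' matches '['; pop; stack = {
pos 11: push '['; stack = {[
pos 12: push '{'; stack = {[{
pos 13: '}' matches '{'; pop; stack = {[
pos 14: push '('; stack = {[(
pos 15: ')' matches '('; pop; stack = {[
pos 16: push '('; stack = {[(
pos 17: ')' matches '('; pop; stack = {[
pos 18: ']' matches '['; pop; stack = {
pos 19: push '['; stack = {[
pos 20: push '{'; stack = {[{
pos 21: '}' matches '{'; pop; stack = {[
pos 22: ']' matches '['; pop; stack = {
pos 23: push '{'; stack = {{
pos 24: '}' matches '{'; pop; stack = {
pos 25: '}' matches '{'; pop; stack = (empty)
pos 26: push '['; stack = [
pos 27: ']' matches '['; pop; stack = (empty)
pos 28: push '('; stack = (
pos 29: ')' matches '('; pop; stack = (empty)
pos 30: push '{'; stack = {
pos 31: '}' matches '{'; pop; stack = (empty)
end: stack empty → VALID
Verdict: properly nested → yes

Answer: yes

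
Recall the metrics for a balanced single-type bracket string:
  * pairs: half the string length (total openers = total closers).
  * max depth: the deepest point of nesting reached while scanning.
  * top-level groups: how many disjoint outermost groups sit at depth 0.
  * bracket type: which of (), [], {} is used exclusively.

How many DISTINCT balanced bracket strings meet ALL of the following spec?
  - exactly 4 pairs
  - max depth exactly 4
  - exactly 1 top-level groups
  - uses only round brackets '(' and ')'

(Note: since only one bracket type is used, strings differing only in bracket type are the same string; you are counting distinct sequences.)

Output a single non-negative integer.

Spec: pairs=4 depth=4 groups=1
Count(depth <= 4) = 5
Count(depth <= 3) = 4
Count(depth == 4) = 5 - 4 = 1

Answer: 1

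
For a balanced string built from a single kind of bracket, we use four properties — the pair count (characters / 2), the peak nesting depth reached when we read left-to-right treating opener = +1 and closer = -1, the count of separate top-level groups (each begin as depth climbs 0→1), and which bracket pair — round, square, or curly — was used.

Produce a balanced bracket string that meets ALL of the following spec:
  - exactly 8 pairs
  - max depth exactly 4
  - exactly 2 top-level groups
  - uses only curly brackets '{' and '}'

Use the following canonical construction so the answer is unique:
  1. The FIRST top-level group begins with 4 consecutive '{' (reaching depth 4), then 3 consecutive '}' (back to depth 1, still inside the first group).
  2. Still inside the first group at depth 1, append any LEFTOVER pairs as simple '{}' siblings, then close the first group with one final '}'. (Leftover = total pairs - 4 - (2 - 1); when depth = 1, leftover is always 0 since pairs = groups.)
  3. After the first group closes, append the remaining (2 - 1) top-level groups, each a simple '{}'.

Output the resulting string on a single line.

Spec: pairs=8 depth=4 groups=2
Leftover pairs = 8 - 4 - (2-1) = 3
First group: deep chain of depth 4 + 3 sibling pairs
Remaining 1 groups: simple '{}' each

Answer: {{{{}}}{}{}{}}{}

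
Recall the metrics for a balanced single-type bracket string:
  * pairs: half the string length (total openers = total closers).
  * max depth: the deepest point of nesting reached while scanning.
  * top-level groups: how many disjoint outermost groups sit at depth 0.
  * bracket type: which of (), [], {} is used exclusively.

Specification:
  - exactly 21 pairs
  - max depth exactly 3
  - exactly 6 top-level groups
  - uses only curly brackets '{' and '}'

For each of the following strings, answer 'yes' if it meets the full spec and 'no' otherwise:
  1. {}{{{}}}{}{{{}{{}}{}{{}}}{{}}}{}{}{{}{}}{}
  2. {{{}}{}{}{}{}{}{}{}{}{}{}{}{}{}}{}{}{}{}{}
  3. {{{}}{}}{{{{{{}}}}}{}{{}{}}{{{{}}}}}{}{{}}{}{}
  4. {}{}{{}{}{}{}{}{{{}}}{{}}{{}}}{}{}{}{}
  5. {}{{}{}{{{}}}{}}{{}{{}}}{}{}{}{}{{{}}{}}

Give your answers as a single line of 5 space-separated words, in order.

Answer: no yes no no no

Derivation:
String 1 '{}{{{}}}{}{{{}{{}}{}{{}}}{{}}}{}{}{{}{}}{}': depth seq [1 0 1 2 3 2 1 0 1 0 1 2 3 2 3 4 3 2 3 2 3 4 3 2 1 2 3 2 1 0 1 0 1 0 1 2 1 2 1 0 1 0]
  -> pairs=21 depth=4 groups=8 -> no
String 2 '{{{}}{}{}{}{}{}{}{}{}{}{}{}{}{}}{}{}{}{}{}': depth seq [1 2 3 2 1 2 1 2 1 2 1 2 1 2 1 2 1 2 1 2 1 2 1 2 1 2 1 2 1 2 1 0 1 0 1 0 1 0 1 0 1 0]
  -> pairs=21 depth=3 groups=6 -> yes
String 3 '{{{}}{}}{{{{{{}}}}}{}{{}{}}{{{{}}}}}{}{{}}{}{}': depth seq [1 2 3 2 1 2 1 0 1 2 3 4 5 6 5 4 3 2 1 2 1 2 3 2 3 2 1 2 3 4 5 4 3 2 1 0 1 0 1 2 1 0 1 0 1 0]
  -> pairs=23 depth=6 groups=6 -> no
String 4 '{}{}{{}{}{}{}{}{{{}}}{{}}{{}}}{}{}{}{}': depth seq [1 0 1 0 1 2 1 2 1 2 1 2 1 2 1 2 3 4 3 2 1 2 3 2 1 2 3 2 1 0 1 0 1 0 1 0 1 0]
  -> pairs=19 depth=4 groups=7 -> no
String 5 '{}{{}{}{{{}}}{}}{{}{{}}}{}{}{}{}{{{}}{}}': depth seq [1 0 1 2 1 2 1 2 3 4 3 2 1 2 1 0 1 2 1 2 3 2 1 0 1 0 1 0 1 0 1 0 1 2 3 2 1 2 1 0]
  -> pairs=20 depth=4 groups=8 -> no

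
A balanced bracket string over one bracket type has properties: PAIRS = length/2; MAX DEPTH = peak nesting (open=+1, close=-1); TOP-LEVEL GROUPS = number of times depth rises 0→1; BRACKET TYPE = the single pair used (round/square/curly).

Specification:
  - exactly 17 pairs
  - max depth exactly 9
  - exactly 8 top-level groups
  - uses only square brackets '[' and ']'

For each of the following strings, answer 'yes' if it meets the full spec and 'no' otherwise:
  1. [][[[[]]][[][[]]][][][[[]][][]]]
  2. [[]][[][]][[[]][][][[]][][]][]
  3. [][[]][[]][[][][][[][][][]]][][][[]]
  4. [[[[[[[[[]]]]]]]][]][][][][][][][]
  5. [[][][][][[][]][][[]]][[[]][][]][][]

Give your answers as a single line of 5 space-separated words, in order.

String 1 '[][[[[]]][[][[]]][][][[[]][][]]]': depth seq [1 0 1 2 3 4 3 2 1 2 3 2 3 4 3 2 1 2 1 2 1 2 3 4 3 2 3 2 3 2 1 0]
  -> pairs=16 depth=4 groups=2 -> no
String 2 '[[]][[][]][[[]][][][[]][][]][]': depth seq [1 2 1 0 1 2 1 2 1 0 1 2 3 2 1 2 1 2 1 2 3 2 1 2 1 2 1 0 1 0]
  -> pairs=15 depth=3 groups=4 -> no
String 3 '[][[]][[]][[][][][[][][][]]][][][[]]': depth seq [1 0 1 2 1 0 1 2 1 0 1 2 1 2 1 2 1 2 3 2 3 2 3 2 3 2 1 0 1 0 1 0 1 2 1 0]
  -> pairs=18 depth=3 groups=7 -> no
String 4 '[[[[[[[[[]]]]]]]][]][][][][][][][]': depth seq [1 2 3 4 5 6 7 8 9 8 7 6 5 4 3 2 1 2 1 0 1 0 1 0 1 0 1 0 1 0 1 0 1 0]
  -> pairs=17 depth=9 groups=8 -> yes
String 5 '[[][][][][[][]][][[]]][[[]][][]][][]': depth seq [1 2 1 2 1 2 1 2 1 2 3 2 3 2 1 2 1 2 3 2 1 0 1 2 3 2 1 2 1 2 1 0 1 0 1 0]
  -> pairs=18 depth=3 groups=4 -> no

Answer: no no no yes no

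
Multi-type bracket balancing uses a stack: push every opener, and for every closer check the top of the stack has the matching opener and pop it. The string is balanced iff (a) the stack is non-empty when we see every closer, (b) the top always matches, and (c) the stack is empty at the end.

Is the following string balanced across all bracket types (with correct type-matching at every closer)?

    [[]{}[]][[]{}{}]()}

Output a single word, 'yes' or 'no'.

pos 0: push '['; stack = [
pos 1: push '['; stack = [[
pos 2: ']' matches '['; pop; stack = [
pos 3: push '{'; stack = [{
pos 4: '}' matches '{'; pop; stack = [
pos 5: push '['; stack = [[
pos 6: ']' matches '['; pop; stack = [
pos 7: ']' matches '['; pop; stack = (empty)
pos 8: push '['; stack = [
pos 9: push '['; stack = [[
pos 10: ']' matches '['; pop; stack = [
pos 11: push '{'; stack = [{
pos 12: '}' matches '{'; pop; stack = [
pos 13: push '{'; stack = [{
pos 14: '}' matches '{'; pop; stack = [
pos 15: ']' matches '['; pop; stack = (empty)
pos 16: push '('; stack = (
pos 17: ')' matches '('; pop; stack = (empty)
pos 18: saw closer '}' but stack is empty → INVALID
Verdict: unmatched closer '}' at position 18 → no

Answer: no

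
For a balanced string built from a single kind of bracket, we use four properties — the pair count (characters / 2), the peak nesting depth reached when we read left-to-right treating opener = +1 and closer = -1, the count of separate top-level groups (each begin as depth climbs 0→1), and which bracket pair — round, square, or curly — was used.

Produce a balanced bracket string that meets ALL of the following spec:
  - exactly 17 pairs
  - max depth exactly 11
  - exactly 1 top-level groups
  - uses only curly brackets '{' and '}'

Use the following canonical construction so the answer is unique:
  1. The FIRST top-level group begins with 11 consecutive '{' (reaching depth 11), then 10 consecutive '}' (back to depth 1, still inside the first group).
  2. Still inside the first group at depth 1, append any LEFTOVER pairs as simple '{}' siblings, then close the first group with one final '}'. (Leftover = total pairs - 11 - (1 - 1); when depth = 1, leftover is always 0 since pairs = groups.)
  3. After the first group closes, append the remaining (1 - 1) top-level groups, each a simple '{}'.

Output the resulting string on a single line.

Answer: {{{{{{{{{{{}}}}}}}}}}{}{}{}{}{}{}}

Derivation:
Spec: pairs=17 depth=11 groups=1
Leftover pairs = 17 - 11 - (1-1) = 6
First group: deep chain of depth 11 + 6 sibling pairs
Remaining 0 groups: simple '{}' each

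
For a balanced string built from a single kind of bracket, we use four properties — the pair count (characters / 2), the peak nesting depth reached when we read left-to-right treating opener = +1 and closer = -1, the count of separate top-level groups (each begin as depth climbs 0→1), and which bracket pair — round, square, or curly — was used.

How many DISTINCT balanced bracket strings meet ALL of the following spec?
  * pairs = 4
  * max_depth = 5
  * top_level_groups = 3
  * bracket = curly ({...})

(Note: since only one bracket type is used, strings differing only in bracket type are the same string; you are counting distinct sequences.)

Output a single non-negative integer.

Spec: pairs=4 depth=5 groups=3
Count(depth <= 5) = 3
Count(depth <= 4) = 3
Count(depth == 5) = 3 - 3 = 0

Answer: 0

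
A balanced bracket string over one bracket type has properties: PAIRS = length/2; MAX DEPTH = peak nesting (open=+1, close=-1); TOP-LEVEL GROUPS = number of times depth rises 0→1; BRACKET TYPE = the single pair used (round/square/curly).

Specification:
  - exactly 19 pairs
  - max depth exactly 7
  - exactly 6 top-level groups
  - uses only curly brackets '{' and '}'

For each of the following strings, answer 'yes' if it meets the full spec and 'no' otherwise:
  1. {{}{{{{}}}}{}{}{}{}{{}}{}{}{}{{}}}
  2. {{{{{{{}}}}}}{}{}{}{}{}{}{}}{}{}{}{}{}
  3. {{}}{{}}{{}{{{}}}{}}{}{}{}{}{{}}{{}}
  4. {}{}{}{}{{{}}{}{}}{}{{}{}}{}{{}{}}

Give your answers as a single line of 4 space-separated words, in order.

Answer: no yes no no

Derivation:
String 1 '{{}{{{{}}}}{}{}{}{}{{}}{}{}{}{{}}}': depth seq [1 2 1 2 3 4 5 4 3 2 1 2 1 2 1 2 1 2 1 2 3 2 1 2 1 2 1 2 1 2 3 2 1 0]
  -> pairs=17 depth=5 groups=1 -> no
String 2 '{{{{{{{}}}}}}{}{}{}{}{}{}{}}{}{}{}{}{}': depth seq [1 2 3 4 5 6 7 6 5 4 3 2 1 2 1 2 1 2 1 2 1 2 1 2 1 2 1 0 1 0 1 0 1 0 1 0 1 0]
  -> pairs=19 depth=7 groups=6 -> yes
String 3 '{{}}{{}}{{}{{{}}}{}}{}{}{}{}{{}}{{}}': depth seq [1 2 1 0 1 2 1 0 1 2 1 2 3 4 3 2 1 2 1 0 1 0 1 0 1 0 1 0 1 2 1 0 1 2 1 0]
  -> pairs=18 depth=4 groups=9 -> no
String 4 '{}{}{}{}{{{}}{}{}}{}{{}{}}{}{{}{}}': depth seq [1 0 1 0 1 0 1 0 1 2 3 2 1 2 1 2 1 0 1 0 1 2 1 2 1 0 1 0 1 2 1 2 1 0]
  -> pairs=17 depth=3 groups=9 -> no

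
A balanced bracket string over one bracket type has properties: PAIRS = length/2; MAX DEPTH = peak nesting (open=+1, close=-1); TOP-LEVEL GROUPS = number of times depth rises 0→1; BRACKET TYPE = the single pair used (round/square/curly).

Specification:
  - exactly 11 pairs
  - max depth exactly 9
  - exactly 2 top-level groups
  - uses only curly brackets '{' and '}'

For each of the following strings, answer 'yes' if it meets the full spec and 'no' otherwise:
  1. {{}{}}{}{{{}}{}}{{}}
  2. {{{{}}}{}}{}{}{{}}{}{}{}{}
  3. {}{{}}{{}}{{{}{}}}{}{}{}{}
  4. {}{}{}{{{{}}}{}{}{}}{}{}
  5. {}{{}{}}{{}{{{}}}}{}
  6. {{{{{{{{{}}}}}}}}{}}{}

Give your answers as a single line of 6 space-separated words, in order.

Answer: no no no no no yes

Derivation:
String 1 '{{}{}}{}{{{}}{}}{{}}': depth seq [1 2 1 2 1 0 1 0 1 2 3 2 1 2 1 0 1 2 1 0]
  -> pairs=10 depth=3 groups=4 -> no
String 2 '{{{{}}}{}}{}{}{{}}{}{}{}{}': depth seq [1 2 3 4 3 2 1 2 1 0 1 0 1 0 1 2 1 0 1 0 1 0 1 0 1 0]
  -> pairs=13 depth=4 groups=8 -> no
String 3 '{}{{}}{{}}{{{}{}}}{}{}{}{}': depth seq [1 0 1 2 1 0 1 2 1 0 1 2 3 2 3 2 1 0 1 0 1 0 1 0 1 0]
  -> pairs=13 depth=3 groups=8 -> no
String 4 '{}{}{}{{{{}}}{}{}{}}{}{}': depth seq [1 0 1 0 1 0 1 2 3 4 3 2 1 2 1 2 1 2 1 0 1 0 1 0]
  -> pairs=12 depth=4 groups=6 -> no
String 5 '{}{{}{}}{{}{{{}}}}{}': depth seq [1 0 1 2 1 2 1 0 1 2 1 2 3 4 3 2 1 0 1 0]
  -> pairs=10 depth=4 groups=4 -> no
String 6 '{{{{{{{{{}}}}}}}}{}}{}': depth seq [1 2 3 4 5 6 7 8 9 8 7 6 5 4 3 2 1 2 1 0 1 0]
  -> pairs=11 depth=9 groups=2 -> yes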